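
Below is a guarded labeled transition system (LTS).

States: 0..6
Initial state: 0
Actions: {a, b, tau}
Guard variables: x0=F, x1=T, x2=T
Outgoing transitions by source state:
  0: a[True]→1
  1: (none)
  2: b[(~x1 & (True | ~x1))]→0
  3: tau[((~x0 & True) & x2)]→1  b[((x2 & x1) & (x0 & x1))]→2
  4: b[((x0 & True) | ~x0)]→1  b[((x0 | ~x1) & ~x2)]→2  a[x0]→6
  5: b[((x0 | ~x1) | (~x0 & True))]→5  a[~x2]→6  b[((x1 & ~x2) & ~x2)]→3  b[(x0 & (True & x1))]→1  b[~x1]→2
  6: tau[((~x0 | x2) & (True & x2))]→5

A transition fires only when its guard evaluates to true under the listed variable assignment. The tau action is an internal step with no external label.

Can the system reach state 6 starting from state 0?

Answer: UNREACHABLE

Working:
After dropping false guards: 5 live edges.
Layer 0: {0}
Layer 1: {1}  total {0,1}
Reach set: {0,1}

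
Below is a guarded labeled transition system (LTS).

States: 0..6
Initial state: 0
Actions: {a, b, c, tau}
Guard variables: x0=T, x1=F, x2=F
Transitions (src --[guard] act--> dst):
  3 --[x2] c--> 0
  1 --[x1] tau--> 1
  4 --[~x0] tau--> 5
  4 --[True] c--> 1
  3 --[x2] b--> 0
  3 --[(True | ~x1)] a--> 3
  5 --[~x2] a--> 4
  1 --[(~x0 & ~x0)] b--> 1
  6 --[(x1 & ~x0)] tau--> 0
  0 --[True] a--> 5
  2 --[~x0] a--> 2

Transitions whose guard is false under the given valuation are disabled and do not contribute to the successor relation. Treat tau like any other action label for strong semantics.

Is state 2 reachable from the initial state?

Guard filter leaves 4 enabled edge(s).
depth 0: {0}
depth 1: {5}  cumulative {0,5}
depth 2: {4}  cumulative {0,4,5}
depth 3: {1}  cumulative {0,1,4,5}
Reach set: {0,1,4,5}

Answer: UNREACHABLE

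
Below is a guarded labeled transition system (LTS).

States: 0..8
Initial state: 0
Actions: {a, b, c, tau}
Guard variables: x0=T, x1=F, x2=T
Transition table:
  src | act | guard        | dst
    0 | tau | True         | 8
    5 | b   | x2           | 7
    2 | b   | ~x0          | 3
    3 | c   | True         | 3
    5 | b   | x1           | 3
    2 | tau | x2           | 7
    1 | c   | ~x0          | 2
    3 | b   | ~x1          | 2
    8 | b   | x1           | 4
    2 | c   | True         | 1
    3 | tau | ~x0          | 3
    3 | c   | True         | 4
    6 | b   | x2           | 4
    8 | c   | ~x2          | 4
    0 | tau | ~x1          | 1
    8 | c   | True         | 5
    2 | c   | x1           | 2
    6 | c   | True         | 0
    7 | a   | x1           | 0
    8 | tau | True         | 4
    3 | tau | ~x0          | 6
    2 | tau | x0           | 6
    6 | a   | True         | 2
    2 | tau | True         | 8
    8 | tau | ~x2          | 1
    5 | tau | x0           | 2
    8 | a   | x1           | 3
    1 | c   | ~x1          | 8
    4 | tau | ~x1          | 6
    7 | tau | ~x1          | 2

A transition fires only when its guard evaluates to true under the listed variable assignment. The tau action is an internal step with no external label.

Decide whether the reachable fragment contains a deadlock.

Answer: DEADLOCK-FREE

Analysis:
Reachable = {0,1,2,4,5,6,7,8}
  0: tau→1  tau→8  [2 out]
  1: c→8  [1 out]
  2: c→1  tau→6  tau→7  tau→8  [4 out]
  4: tau→6  [1 out]
  5: b→7  tau→2  [2 out]
  6: a→2  b→4  c→0  [3 out]
  7: tau→2  [1 out]
  8: c→5  tau→4  [2 out]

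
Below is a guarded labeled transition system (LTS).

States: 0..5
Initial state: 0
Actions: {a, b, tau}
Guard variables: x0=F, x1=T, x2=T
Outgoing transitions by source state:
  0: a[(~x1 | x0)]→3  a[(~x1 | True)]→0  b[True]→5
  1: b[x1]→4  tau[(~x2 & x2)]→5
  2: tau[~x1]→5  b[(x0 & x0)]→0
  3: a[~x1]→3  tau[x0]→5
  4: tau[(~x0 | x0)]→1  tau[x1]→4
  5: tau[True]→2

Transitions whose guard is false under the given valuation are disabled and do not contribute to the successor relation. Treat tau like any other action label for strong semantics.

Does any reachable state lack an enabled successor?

Answer: DEADLOCK at state 2

Working:
R = {0,2,5}
  0: a→0  b→5  [deg 2]
  2: ∅  [deadlock]
  5: tau→2  [deg 1]
witness 2: b·tau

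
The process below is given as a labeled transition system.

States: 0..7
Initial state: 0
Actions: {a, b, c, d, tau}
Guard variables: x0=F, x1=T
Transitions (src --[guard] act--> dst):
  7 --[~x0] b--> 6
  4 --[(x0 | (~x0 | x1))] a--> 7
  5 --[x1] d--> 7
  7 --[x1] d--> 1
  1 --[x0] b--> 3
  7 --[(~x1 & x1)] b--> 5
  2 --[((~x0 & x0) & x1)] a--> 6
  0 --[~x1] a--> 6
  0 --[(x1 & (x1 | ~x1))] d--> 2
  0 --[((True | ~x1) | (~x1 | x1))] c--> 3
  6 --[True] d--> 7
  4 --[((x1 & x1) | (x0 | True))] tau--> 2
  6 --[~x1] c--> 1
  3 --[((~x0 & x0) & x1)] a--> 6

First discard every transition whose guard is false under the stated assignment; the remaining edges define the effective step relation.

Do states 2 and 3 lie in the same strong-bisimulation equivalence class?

Compute ~ classes (split until stable):
  P[0] = {{0,1,2,3,4,5,6,7}}
  P[1] = {{0},{1,2,3},{4},{5,6},{7}}
5 equivalence class(es) (converged in 2)
class of 2: {1,2,3}; class of 3: {1,2,3}

Answer: BISIMILAR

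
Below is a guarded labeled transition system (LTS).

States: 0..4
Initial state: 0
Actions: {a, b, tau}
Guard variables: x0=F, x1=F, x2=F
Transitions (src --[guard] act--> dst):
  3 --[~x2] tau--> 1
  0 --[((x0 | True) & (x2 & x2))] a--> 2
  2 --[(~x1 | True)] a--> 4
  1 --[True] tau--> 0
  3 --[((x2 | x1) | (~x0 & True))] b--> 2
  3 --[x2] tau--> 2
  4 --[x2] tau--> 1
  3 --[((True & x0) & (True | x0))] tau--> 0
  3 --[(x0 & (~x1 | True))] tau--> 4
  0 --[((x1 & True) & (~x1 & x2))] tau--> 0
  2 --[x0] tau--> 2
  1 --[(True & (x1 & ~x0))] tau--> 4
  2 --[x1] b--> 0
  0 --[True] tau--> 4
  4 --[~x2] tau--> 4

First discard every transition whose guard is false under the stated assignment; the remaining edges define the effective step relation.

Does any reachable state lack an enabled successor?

Answer: DEADLOCK-FREE

Working:
Reach set: {0,4}
  0: tau→4  [1 exit(s)]
  4: tau→4  [1 exit(s)]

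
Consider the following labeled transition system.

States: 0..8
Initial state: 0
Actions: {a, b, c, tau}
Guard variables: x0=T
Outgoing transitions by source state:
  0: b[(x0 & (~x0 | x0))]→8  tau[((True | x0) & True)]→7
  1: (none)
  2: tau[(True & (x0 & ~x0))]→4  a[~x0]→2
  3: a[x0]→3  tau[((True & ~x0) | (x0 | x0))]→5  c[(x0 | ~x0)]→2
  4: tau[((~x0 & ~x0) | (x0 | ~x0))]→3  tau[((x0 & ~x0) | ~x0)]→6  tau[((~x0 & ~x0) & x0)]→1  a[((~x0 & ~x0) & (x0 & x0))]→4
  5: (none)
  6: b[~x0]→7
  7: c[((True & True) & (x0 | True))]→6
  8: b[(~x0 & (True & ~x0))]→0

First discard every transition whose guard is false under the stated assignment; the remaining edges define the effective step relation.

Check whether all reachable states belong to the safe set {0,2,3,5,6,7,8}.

Safe = {0,2,3,5,6,7,8}
R = {0,6,7,8}
  0: ok
  6: ok
  7: ok
  8: ok

Answer: INVARIANT HOLDS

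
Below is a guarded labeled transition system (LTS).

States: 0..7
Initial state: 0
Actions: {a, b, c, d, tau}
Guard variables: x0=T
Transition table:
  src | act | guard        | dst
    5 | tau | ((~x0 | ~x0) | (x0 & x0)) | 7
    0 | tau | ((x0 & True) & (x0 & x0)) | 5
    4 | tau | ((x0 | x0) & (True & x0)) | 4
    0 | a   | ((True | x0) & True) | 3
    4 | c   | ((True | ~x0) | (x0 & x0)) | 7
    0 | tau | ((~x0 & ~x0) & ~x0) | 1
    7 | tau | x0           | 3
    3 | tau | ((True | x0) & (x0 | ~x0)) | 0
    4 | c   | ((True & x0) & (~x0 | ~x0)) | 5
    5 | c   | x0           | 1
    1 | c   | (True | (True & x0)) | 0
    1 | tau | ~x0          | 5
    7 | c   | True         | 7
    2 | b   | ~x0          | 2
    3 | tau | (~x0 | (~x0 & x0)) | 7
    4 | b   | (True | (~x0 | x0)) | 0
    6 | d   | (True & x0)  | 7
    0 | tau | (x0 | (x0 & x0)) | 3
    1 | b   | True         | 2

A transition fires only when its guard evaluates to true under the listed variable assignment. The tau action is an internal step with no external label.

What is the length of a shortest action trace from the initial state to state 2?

Breadth-first toward 2:
  L0 = {0}
  L1 = {3,5}
  L2 = {1,7}
  L3 = {2}
depth(2)=3, e.g. tau·c·b

Answer: 3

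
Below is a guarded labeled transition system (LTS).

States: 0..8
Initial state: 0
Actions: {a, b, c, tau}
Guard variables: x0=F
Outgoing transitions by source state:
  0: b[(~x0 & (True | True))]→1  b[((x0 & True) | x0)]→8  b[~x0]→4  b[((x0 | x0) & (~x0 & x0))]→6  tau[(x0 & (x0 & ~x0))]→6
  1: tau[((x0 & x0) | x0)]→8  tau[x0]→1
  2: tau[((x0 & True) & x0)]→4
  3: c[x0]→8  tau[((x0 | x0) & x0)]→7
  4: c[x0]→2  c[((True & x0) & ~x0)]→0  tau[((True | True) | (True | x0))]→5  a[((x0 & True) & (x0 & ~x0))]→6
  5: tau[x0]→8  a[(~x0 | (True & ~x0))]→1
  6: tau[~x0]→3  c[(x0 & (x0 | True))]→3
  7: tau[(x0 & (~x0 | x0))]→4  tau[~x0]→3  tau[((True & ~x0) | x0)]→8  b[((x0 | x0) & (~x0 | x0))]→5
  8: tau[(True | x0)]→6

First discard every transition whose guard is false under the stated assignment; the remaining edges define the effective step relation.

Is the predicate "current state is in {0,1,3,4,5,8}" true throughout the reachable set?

Answer: INVARIANT HOLDS

Trace:
Inv-set: {0,1,3,4,5,8}
Reach set: {0,1,4,5}
  0: ok
  1: ok
  4: ok
  5: ok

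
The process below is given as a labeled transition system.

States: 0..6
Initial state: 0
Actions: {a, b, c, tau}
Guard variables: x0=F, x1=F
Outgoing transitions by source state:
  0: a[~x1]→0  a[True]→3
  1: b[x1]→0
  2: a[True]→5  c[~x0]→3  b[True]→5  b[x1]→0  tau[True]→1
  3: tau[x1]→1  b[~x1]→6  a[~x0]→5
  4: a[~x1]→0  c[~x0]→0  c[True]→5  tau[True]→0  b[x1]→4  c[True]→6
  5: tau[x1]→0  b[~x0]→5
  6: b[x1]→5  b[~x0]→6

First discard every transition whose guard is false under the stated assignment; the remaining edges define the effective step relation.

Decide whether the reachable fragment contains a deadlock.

Reach set: {0,3,5,6}
  0: a→0  a→3  [2 out]
  3: a→5  b→6  [2 out]
  5: b→5  [1 out]
  6: b→6  [1 out]

Answer: DEADLOCK-FREE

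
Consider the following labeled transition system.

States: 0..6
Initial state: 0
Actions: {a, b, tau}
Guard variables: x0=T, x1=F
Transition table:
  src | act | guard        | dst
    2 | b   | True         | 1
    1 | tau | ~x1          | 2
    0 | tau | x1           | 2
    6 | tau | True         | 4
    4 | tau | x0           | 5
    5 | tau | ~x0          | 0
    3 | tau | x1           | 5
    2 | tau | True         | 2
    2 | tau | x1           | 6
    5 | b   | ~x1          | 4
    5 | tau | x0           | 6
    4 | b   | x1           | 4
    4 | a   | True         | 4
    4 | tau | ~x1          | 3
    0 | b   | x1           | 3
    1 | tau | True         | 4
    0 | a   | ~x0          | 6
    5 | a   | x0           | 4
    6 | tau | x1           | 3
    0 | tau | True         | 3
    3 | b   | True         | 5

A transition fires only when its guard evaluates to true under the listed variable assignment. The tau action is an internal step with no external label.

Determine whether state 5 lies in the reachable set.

Answer: REACHABLE

Trace:
After dropping false guards: 13 live edges.
Layer 0: {0}
Layer 1: {3}  now seen {0,3}
Layer 2: {5}  now seen {0,3,5}
Layer 3: {4,6}  now seen {0,3,4,5,6}
Reachable = {0,3,4,5,6}
witness 5: tau·b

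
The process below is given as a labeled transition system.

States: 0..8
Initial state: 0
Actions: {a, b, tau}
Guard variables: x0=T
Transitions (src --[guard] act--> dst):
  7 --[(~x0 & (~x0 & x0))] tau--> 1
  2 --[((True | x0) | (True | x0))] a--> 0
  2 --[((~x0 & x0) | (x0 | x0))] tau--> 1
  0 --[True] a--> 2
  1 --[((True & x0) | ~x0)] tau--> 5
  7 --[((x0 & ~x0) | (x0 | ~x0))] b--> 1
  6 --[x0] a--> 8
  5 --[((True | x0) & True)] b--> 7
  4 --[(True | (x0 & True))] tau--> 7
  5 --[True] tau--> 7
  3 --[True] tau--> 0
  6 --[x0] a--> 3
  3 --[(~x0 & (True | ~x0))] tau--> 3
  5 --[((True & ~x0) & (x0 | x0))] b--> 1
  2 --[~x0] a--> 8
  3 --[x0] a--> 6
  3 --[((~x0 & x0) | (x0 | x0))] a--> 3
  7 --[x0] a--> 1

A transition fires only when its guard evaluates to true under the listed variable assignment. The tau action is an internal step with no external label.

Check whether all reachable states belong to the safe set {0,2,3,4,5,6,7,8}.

Allowed set {0,2,3,4,5,6,7,8}
R = {0,1,2,5,7}
  0: safe
  1: outside
  2: safe
  5: safe
  7: safe
witness against invariant: a·tau → 1

Answer: INVARIANT VIOLATED at state 1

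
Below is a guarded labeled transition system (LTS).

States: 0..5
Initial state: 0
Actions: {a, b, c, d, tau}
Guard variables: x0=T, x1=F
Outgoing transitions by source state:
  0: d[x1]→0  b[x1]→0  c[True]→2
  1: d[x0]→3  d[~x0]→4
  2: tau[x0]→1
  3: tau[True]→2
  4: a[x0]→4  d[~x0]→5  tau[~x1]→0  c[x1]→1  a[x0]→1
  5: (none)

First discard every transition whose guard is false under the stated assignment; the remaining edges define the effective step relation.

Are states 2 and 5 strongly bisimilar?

Refine partition for ~:
  P[0] = {{0,1,2,3,4,5}}
  P[1] = {{0},{1},{2,3},{4},{5}}
  P[2] = {{0},{1},{2},{3},{4},{5}}
6 equivalence class(es) (converged in 3)
2∈{2}, 5∈{5}

Answer: NOT BISIMILAR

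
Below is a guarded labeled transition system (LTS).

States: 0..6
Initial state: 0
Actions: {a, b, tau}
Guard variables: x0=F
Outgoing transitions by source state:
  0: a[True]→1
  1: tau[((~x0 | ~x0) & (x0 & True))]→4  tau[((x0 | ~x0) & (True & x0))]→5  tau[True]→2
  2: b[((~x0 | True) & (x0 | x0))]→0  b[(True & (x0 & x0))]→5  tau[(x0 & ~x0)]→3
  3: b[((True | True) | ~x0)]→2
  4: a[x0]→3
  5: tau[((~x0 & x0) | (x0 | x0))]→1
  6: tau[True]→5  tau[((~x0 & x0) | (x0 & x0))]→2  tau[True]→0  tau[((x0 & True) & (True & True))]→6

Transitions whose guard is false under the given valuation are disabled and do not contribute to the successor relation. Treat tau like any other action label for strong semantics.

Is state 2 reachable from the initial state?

Answer: REACHABLE

Working:
After dropping false guards: 5 live edges.
Layer 0: {0}
Layer 1: {1}  total {0,1}
Layer 2: {2}  total {0,1,2}
Reachable = {0,1,2}
witness 2: a·tau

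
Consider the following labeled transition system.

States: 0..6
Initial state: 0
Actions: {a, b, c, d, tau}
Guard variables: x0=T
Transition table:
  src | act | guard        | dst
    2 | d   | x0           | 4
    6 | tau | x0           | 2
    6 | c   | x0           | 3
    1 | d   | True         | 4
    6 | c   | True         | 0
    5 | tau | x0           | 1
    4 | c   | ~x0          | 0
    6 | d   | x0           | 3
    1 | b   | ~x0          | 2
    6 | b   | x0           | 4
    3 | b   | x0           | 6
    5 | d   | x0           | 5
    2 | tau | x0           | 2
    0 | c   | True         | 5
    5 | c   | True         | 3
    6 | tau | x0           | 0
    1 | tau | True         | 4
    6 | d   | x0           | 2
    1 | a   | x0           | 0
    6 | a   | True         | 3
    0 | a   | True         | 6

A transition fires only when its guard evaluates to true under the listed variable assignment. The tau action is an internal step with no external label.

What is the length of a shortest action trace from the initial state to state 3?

Breadth-first toward 3:
  Layer 0: {0}
  Layer 1: {5,6}
  Layer 2: {1,2,3,4}
depth(3)=2, e.g. a·a

Answer: 2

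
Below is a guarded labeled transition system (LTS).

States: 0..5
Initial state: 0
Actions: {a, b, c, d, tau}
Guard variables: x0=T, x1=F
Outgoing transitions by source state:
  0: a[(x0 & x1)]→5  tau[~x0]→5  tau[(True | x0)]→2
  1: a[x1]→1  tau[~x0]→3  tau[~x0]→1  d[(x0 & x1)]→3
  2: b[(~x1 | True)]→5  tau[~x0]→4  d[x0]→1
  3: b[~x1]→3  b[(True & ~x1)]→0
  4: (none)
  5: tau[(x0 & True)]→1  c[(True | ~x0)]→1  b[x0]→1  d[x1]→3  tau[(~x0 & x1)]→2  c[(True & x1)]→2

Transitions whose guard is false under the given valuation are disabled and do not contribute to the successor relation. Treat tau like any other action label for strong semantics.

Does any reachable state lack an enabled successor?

Reachable = {0,1,2,5}
  0: tau→2  [1 exit(s)]
  1: ∅  [STUCK]
  2: b→5  d→1  [2 exit(s)]
  5: b→1  c→1  tau→1  [3 exit(s)]
Path to 1: tau·d

Answer: DEADLOCK at state 1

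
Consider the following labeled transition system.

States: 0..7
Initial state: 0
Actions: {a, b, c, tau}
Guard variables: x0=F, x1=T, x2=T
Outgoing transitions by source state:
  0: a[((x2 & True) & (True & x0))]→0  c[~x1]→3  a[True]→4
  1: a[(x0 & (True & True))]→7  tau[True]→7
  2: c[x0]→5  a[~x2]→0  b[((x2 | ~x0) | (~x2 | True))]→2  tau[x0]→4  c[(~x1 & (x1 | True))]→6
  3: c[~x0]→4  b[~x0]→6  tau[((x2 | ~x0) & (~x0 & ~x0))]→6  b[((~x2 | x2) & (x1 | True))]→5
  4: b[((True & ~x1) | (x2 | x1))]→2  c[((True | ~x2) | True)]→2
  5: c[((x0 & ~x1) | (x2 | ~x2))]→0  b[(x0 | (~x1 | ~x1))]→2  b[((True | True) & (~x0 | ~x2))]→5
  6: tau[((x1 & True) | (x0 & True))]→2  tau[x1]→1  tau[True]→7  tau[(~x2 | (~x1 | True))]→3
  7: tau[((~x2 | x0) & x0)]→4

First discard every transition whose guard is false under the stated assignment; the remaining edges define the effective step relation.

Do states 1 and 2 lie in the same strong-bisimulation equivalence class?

Answer: NOT BISIMILAR

Trace:
Compute ~ classes (split until stable):
  round 0: {{0,1,2,3,4,5,6,7}}
  round 1: {{0},{1,6},{2},{3},{4,5},{7}}
  round 2: {{0},{1},{2},{3},{4},{5},{6},{7}}
stable after 3 split(s): 8 block(s)
1∈{1}, 2∈{2}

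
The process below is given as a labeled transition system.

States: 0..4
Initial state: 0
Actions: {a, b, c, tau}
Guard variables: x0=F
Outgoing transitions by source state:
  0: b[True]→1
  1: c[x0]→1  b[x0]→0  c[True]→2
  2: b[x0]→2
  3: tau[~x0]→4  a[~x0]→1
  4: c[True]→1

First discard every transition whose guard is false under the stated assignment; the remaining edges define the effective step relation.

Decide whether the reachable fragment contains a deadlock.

Reachable = {0,1,2}
  0: b→1  [1 out]
  1: c→2  [1 out]
  2: ∅  [STUCK]
Path to 2: b·c

Answer: DEADLOCK at state 2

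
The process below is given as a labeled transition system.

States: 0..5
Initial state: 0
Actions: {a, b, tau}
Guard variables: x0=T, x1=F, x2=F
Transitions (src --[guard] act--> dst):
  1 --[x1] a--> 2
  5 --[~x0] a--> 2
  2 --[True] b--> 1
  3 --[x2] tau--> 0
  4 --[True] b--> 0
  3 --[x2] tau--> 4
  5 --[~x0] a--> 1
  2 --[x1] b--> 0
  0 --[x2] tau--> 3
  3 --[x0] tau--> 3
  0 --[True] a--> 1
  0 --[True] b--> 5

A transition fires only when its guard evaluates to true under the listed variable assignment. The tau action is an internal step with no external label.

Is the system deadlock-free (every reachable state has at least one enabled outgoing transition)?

Reach set: {0,1,5}
  0: a→1  b→5  [2 out]
  1: ∅  [no exit]
  5: ∅  [no exit]
witness 1: a

Answer: DEADLOCK at state 1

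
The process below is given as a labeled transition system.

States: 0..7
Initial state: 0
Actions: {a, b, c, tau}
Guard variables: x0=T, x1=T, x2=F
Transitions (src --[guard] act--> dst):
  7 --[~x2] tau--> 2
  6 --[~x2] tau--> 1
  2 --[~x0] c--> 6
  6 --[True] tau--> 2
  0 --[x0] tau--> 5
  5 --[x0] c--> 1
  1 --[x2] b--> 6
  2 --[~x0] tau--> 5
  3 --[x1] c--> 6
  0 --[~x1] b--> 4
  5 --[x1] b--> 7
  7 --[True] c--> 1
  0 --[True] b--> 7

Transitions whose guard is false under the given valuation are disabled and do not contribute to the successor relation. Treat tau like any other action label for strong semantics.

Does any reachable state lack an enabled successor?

Reach set: {0,1,2,5,7}
  0: b→7  tau→5  [2 out]
  1: ∅  [no exit]
  2: ∅  [no exit]
  5: b→7  c→1  [2 out]
  7: c→1  tau→2  [2 out]
trace reaching 1: tau·c

Answer: DEADLOCK at state 1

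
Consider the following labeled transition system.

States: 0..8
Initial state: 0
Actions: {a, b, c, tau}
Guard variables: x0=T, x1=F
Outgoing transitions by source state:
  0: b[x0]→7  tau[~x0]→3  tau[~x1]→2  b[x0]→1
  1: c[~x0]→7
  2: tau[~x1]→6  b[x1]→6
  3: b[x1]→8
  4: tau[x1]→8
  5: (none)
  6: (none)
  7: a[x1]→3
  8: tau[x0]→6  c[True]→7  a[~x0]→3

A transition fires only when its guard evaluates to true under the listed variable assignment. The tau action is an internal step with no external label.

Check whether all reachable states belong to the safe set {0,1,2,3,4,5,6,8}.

Answer: INVARIANT VIOLATED at state 7

Working:
Allowed set {0,1,2,3,4,5,6,8}
Reach set: {0,1,2,6,7}
  0: ok
  1: ok
  2: ok
  6: ok
  7: ✗ unsafe
counterexample path to 7: b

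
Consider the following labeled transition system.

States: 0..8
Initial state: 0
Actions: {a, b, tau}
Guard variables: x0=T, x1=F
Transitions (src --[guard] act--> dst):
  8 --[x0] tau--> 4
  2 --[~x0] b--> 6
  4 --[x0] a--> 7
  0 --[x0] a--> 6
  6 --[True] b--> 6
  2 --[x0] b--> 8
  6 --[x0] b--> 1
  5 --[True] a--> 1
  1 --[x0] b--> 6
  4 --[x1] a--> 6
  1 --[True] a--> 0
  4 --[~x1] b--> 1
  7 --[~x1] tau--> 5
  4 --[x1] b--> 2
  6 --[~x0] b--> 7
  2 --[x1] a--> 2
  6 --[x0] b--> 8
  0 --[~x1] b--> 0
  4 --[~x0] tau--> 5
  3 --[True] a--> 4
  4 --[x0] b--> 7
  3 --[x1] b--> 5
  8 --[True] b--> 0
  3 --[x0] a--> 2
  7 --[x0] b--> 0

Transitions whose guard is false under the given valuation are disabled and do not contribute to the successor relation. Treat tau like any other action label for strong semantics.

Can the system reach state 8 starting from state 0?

After dropping false guards: 18 live edges.
Layer 0: {0}
Layer 1: {6}  cumulative {0,6}
Layer 2: {1,8}  cumulative {0,1,6,8}
Layer 3: {4}  cumulative {0,1,4,6,8}
Layer 4: {7}  cumulative {0,1,4,6,7,8}
Layer 5: {5}  cumulative {0,1,4,5,6,7,8}
Reach set: {0,1,4,5,6,7,8}
Path to 8: a·b

Answer: REACHABLE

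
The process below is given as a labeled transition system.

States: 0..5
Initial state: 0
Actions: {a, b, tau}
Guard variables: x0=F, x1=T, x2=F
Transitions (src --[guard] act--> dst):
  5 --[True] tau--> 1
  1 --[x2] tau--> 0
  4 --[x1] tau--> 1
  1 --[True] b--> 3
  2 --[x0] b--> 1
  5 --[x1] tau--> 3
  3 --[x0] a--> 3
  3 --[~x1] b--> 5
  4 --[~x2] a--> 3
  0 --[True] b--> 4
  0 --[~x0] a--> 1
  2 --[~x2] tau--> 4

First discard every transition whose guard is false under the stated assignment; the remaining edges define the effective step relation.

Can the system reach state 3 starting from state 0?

Answer: REACHABLE

Analysis:
Guard filter leaves 8 enabled edge(s).
depth 0: {0}
depth 1: {1,4}  total {0,1,4}
depth 2: {3}  total {0,1,3,4}
Reach set: {0,1,3,4}
trace reaching 3: b·a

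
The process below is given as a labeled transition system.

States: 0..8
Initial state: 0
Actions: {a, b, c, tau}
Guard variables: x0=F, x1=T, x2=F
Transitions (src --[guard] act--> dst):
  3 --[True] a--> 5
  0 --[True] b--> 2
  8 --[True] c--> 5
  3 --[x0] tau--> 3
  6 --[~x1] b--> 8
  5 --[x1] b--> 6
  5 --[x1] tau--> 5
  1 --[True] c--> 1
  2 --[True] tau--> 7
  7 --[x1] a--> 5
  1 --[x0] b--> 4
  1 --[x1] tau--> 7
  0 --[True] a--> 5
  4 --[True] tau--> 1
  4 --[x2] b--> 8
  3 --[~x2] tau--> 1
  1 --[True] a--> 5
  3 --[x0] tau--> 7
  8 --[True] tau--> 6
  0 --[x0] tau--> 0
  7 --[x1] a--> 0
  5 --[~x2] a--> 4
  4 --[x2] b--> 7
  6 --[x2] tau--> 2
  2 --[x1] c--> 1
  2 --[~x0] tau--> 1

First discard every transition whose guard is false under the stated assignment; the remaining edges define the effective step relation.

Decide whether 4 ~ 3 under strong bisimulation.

Answer: NOT BISIMILAR

Working:
Compute ~ classes (split until stable):
  P[0] = {{0,1,2,3,4,5,6,7,8}}
  P[1] = {{0},{1},{2,8},{3},{4},{5},{6},{7}}
  P[2] = {{0},{1},{2},{3},{4},{5},{6},{7},{8}}
9 equivalence class(es) (converged in 3)
class of 4: {4}; class of 3: {3}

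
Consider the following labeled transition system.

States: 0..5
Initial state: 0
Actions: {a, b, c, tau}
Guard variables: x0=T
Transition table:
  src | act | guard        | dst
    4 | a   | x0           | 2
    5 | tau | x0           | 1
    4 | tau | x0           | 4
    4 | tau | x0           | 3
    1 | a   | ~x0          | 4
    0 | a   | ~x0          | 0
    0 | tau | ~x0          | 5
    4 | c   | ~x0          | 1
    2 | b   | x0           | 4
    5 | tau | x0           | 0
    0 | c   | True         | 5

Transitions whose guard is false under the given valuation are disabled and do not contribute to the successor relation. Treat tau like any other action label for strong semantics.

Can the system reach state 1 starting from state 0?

Answer: REACHABLE

Working:
After dropping false guards: 7 live edges.
depth 0: {0}
depth 1: {5}  cumulative {0,5}
depth 2: {1}  cumulative {0,1,5}
Reachable = {0,1,5}
witness 1: c·tau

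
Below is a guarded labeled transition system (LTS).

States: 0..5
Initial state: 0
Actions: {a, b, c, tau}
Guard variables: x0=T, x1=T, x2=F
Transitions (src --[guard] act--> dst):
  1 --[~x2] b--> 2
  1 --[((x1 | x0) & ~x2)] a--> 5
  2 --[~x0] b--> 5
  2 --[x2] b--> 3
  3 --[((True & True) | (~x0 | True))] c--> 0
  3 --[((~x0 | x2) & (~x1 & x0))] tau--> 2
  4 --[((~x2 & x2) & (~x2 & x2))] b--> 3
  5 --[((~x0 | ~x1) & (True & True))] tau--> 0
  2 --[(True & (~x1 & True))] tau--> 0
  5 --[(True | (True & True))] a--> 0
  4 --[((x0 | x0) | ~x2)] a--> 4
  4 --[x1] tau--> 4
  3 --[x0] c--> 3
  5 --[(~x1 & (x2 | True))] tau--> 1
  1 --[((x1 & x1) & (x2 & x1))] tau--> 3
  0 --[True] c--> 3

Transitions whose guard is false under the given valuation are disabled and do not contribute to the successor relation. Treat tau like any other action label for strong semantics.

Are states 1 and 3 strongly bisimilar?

Refine partition for ~:
  π0 = {{0,1,2,3,4,5}}
  π1 = {{0,3},{1},{2},{4},{5}}
stable after 2 split(s): 5 block(s)
class of 1: {1}; class of 3: {0,3}

Answer: NOT BISIMILAR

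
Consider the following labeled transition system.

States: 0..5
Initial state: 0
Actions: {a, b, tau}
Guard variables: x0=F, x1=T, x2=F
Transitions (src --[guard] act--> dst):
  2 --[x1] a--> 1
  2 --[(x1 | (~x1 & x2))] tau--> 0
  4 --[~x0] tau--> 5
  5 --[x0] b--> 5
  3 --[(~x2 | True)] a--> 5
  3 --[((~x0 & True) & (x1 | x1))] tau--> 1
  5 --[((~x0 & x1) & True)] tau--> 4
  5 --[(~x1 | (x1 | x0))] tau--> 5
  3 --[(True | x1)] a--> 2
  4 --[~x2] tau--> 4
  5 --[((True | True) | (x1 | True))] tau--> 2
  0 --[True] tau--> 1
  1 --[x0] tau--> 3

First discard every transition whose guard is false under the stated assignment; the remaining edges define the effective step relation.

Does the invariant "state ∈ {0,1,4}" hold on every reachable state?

Safe = {0,1,4}
Reachable = {0,1}
  0: ok
  1: ok

Answer: INVARIANT HOLDS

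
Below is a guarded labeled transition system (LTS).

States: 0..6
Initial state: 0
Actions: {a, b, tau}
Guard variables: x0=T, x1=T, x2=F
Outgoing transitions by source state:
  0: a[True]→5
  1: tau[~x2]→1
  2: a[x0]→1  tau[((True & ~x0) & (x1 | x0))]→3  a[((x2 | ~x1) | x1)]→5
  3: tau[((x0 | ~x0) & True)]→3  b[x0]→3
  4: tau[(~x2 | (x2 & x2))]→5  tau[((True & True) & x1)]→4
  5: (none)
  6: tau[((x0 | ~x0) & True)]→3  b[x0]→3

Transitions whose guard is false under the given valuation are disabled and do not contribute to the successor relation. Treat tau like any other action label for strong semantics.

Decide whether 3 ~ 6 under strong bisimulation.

Compute ~ classes (split until stable):
  round 0: {{0,1,2,3,4,5,6}}
  round 1: {{0,2},{1,4},{3,6},{5}}
  round 2: {{0},{1},{2},{3,6},{4},{5}}
Fixed point at round 3; 6 class(es).
class of 3: {3,6}; class of 6: {3,6}

Answer: BISIMILAR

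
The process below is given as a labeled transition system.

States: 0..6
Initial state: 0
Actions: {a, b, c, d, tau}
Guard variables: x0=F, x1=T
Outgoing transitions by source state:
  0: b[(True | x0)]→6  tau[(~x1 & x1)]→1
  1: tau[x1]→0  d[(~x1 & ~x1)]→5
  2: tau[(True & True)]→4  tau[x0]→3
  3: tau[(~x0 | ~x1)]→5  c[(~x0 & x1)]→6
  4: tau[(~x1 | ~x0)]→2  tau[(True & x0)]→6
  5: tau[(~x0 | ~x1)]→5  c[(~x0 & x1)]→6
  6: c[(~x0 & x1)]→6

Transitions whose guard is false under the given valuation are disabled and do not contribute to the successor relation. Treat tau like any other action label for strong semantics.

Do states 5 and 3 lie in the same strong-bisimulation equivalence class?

Answer: BISIMILAR

Analysis:
Compute ~ classes (split until stable):
  round 0: {{0,1,2,3,4,5,6}}
  round 1: {{0},{1,2,4},{3,5},{6}}
  round 2: {{0},{1},{2,4},{3,5},{6}}
stable after 3 split(s): 5 block(s)
[5]={3,5}  [3]={3,5}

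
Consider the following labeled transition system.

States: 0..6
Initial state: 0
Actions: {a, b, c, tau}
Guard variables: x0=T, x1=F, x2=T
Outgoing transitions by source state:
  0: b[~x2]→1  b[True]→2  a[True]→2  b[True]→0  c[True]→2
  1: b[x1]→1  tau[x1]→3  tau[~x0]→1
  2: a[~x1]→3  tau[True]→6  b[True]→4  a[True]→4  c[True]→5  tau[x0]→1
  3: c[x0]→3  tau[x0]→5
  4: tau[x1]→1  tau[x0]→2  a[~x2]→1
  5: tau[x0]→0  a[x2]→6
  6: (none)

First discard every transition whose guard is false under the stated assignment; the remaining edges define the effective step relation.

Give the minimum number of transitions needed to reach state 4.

Layered search for 4:
  L0 = {0}
  L1 = {2}
  L2 = {1,3,4,5,6}
4 enters at depth 2; path a·a

Answer: 2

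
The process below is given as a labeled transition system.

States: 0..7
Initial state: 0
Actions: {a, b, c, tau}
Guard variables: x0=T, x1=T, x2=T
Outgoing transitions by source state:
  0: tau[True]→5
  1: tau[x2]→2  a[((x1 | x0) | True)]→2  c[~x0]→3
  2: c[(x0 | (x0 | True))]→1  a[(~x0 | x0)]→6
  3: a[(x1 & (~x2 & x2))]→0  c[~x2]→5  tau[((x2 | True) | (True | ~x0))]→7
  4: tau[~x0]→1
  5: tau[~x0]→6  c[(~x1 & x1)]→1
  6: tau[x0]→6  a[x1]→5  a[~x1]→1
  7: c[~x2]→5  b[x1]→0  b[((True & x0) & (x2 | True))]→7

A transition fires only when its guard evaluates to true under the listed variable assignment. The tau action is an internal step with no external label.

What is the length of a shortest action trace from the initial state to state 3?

Answer: UNREACHABLE

Trace:
Breadth-first toward 3:
  L0 = {0}
  L1 = {5}
3 never appears.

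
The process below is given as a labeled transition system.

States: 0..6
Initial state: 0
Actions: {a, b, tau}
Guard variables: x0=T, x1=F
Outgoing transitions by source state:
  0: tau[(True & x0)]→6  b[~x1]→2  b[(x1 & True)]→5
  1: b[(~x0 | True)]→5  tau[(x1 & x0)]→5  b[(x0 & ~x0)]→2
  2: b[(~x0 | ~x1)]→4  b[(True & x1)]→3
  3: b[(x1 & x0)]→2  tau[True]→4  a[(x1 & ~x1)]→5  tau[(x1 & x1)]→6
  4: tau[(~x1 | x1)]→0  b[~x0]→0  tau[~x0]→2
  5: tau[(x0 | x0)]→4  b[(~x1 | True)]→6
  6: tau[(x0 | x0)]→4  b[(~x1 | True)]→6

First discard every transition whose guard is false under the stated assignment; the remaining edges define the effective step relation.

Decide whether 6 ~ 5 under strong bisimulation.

Compute ~ classes (split until stable):
  round 0: {{0,1,2,3,4,5,6}}
  round 1: {{0,5,6},{1,2},{3,4}}
  round 2: {{0},{1},{2},{3},{4},{5,6}}
Fixed point at round 3; 6 class(es).
6∈{5,6}, 5∈{5,6}

Answer: BISIMILAR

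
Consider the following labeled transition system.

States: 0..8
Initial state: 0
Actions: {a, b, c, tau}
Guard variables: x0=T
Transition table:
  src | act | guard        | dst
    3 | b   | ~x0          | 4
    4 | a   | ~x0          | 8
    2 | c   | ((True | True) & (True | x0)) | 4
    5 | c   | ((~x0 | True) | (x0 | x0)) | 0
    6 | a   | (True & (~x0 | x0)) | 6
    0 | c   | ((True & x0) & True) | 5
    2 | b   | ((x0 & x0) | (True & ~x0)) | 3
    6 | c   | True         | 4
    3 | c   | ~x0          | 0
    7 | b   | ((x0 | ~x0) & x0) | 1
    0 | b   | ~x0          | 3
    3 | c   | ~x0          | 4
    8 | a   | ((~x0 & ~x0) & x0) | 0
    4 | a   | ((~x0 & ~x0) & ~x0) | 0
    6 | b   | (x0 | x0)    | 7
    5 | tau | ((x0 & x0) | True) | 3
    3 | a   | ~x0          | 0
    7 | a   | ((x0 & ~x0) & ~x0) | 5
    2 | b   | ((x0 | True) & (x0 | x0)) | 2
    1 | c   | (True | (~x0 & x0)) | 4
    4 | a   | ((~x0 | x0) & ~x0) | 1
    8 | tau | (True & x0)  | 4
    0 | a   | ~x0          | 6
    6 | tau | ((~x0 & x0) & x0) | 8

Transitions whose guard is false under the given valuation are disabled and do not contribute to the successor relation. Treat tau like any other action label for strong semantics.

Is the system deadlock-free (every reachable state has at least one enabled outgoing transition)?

Answer: DEADLOCK at state 3

Working:
Reachable = {0,3,5}
  0: c→5  [deg 1]
  3: ∅  [STUCK]
  5: c→0  tau→3  [deg 2]
witness 3: c·tau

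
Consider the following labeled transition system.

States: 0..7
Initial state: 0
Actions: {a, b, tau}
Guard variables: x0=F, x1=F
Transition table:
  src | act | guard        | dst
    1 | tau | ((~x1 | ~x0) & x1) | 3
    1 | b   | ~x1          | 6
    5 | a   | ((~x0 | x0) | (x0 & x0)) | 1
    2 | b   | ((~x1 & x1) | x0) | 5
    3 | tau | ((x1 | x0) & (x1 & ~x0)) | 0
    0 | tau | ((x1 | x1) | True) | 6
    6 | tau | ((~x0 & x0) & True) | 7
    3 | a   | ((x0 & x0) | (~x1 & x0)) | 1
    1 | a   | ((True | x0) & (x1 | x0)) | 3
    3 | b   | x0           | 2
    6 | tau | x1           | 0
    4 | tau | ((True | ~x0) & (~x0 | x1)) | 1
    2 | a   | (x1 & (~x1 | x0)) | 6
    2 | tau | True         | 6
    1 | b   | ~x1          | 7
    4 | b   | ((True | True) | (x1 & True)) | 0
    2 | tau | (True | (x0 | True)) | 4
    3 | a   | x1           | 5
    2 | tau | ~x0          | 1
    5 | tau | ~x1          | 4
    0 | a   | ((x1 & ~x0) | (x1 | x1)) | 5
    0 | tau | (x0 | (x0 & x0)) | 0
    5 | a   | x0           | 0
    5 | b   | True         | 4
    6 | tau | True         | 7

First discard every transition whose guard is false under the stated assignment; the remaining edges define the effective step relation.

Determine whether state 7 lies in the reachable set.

Answer: REACHABLE

Trace:
Guard filter leaves 12 enabled edge(s).
Layer 0: {0}
Layer 1: {6}  total {0,6}
Layer 2: {7}  total {0,6,7}
Reach set: {0,6,7}
trace reaching 7: tau·tau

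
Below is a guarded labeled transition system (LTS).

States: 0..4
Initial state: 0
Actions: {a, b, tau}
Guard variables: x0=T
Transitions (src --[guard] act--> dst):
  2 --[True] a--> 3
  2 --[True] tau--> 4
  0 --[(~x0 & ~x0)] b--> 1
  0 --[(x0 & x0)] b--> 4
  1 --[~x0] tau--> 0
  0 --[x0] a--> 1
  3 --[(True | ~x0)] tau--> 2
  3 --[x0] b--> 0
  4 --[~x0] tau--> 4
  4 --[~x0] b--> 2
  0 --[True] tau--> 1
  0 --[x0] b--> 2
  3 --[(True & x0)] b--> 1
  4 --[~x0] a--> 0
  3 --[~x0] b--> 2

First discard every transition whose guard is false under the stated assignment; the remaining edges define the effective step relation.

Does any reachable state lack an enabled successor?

Reach set: {0,1,2,3,4}
  0: a→1  b→2  b→4  tau→1  [4 exit(s)]
  1: ∅  [STUCK]
  2: a→3  tau→4  [2 exit(s)]
  3: b→0  b→1  tau→2  [3 exit(s)]
  4: ∅  [STUCK]
Path to 1: a

Answer: DEADLOCK at state 1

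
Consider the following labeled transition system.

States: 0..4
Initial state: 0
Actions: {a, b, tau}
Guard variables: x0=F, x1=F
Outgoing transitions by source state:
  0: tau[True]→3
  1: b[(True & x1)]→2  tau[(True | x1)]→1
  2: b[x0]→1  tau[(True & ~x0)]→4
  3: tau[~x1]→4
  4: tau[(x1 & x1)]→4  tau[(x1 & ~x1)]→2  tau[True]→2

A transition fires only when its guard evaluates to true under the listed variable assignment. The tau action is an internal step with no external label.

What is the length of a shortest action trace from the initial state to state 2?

Answer: 3

Working:
Layered search for 2:
  Layer 0: {0}
  Layer 1: {3}
  Layer 2: {4}
  Layer 3: {2}
2 enters at depth 3; path tau·tau·tau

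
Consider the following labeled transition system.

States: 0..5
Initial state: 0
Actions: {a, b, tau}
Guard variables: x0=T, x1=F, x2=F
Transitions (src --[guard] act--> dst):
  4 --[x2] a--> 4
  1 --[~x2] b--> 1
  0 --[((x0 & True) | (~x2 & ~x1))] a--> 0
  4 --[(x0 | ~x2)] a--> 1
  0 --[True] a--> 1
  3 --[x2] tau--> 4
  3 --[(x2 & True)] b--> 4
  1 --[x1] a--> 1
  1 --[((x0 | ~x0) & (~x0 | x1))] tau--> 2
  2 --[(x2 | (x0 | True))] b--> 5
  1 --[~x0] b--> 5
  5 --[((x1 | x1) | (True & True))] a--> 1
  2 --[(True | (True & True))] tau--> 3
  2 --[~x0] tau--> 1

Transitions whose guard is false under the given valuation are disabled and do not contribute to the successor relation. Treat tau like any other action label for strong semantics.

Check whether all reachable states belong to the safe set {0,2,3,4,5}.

Answer: INVARIANT VIOLATED at state 1

Trace:
Inv-set: {0,2,3,4,5}
Reachable = {0,1}
  0: ✓
  1: outside
witness against invariant: a → 1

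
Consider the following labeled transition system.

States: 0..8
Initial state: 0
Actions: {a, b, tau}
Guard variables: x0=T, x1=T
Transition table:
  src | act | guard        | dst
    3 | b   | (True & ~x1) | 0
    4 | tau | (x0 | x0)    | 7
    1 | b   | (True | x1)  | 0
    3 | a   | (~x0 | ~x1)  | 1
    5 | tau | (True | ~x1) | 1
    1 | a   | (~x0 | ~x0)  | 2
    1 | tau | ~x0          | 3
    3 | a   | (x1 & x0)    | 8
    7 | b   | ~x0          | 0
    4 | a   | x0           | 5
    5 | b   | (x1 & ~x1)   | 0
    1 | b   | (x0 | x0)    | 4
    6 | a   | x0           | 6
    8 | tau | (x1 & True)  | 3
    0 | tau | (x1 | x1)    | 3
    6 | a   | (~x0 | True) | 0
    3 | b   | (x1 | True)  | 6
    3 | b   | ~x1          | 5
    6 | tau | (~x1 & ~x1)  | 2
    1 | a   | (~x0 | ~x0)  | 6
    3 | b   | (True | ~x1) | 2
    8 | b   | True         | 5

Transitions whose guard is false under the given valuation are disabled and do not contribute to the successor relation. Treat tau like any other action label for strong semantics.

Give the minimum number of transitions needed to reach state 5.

Layered search for 5:
  Layer 0: {0}
  Layer 1: {3}
  Layer 2: {2,6,8}
  Layer 3: {5}
depth(5)=3, e.g. tau·a·b

Answer: 3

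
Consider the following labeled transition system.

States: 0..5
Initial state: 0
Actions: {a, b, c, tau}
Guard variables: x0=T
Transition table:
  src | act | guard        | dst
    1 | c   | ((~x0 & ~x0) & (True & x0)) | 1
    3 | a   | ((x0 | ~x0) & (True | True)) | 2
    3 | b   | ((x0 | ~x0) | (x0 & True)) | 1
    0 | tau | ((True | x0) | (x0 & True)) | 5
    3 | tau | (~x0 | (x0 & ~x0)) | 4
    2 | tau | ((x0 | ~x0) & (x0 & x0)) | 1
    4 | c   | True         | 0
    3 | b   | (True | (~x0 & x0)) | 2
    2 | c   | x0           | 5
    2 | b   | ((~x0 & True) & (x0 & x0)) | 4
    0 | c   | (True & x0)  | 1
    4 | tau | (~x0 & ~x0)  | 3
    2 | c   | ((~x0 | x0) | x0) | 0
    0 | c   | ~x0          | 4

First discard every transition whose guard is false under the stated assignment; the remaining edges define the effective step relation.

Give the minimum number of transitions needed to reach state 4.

BFS to 4:
  Layer 0: {0}
  Layer 1: {1,5}
4 never appears.

Answer: UNREACHABLE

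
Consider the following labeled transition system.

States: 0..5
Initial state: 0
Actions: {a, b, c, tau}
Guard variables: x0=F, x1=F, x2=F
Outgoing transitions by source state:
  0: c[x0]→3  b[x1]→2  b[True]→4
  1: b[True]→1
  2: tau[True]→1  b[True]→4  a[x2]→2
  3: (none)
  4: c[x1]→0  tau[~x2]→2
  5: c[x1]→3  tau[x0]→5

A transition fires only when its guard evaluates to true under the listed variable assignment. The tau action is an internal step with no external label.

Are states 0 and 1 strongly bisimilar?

Answer: NOT BISIMILAR

Trace:
Bisimulation quotient by refinement:
  P[0] = {{0,1,2,3,4,5}}
  P[1] = {{0,1},{2},{3,5},{4}}
  P[2] = {{0},{1},{2},{3,5},{4}}
stable after 3 split(s): 5 block(s)
class of 0: {0}; class of 1: {1}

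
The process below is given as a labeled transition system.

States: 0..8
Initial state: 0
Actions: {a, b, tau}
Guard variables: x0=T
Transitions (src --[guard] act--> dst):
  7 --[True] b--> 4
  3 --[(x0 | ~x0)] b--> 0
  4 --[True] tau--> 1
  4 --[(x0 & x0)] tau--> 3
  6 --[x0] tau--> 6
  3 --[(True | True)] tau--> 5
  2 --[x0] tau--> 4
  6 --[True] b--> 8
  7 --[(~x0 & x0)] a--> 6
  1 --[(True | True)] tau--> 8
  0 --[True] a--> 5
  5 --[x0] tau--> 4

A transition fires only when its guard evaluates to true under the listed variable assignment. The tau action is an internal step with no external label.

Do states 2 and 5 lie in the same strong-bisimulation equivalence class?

Answer: BISIMILAR

Analysis:
Refine partition for ~:
  π0 = {{0,1,2,3,4,5,6,7,8}}
  π1 = {{0},{1,2,4,5},{3,6},{7},{8}}
  π2 = {{0},{1},{2,5},{3},{4},{6},{7},{8}}
8 equivalence class(es) (converged in 3)
class of 2: {2,5}; class of 5: {2,5}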